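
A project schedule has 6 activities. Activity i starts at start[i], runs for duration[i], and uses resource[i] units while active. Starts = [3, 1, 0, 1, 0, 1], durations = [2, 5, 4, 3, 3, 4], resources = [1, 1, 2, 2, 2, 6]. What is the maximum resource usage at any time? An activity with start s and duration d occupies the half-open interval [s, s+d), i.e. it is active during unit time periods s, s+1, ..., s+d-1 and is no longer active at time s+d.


Each activity i is active on [start_i, start_i + duration_i).
Compute total resource usage per time slot:
  t=0: active resources = [2, 2], total = 4
  t=1: active resources = [1, 2, 2, 2, 6], total = 13
  t=2: active resources = [1, 2, 2, 2, 6], total = 13
  t=3: active resources = [1, 1, 2, 2, 6], total = 12
  t=4: active resources = [1, 1, 6], total = 8
  t=5: active resources = [1], total = 1
Peak resource demand = 13

13


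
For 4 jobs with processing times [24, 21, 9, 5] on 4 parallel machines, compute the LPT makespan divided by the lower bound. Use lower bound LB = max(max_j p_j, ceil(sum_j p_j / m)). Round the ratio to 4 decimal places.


LPT order: [24, 21, 9, 5]
Machine loads after assignment: [24, 21, 9, 5]
LPT makespan = 24
Lower bound = max(max_job, ceil(total/4)) = max(24, 15) = 24
Ratio = 24 / 24 = 1.0

1.0


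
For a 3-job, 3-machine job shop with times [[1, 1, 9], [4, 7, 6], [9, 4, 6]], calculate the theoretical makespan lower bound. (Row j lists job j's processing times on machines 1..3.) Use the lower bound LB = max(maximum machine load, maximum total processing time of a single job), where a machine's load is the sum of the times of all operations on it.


Machine loads:
  Machine 1: 1 + 4 + 9 = 14
  Machine 2: 1 + 7 + 4 = 12
  Machine 3: 9 + 6 + 6 = 21
Max machine load = 21
Job totals:
  Job 1: 11
  Job 2: 17
  Job 3: 19
Max job total = 19
Lower bound = max(21, 19) = 21

21


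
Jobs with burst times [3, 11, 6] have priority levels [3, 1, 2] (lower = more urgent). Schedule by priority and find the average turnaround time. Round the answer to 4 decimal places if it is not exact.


Sort by priority (ascending = highest first):
Order: [(1, 11), (2, 6), (3, 3)]
Completion times:
  Priority 1, burst=11, C=11
  Priority 2, burst=6, C=17
  Priority 3, burst=3, C=20
Average turnaround = 48/3 = 16.0

16.0


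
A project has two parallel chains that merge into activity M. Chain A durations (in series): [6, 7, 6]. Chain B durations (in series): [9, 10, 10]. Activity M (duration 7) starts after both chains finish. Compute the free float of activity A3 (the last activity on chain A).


ES(A3) = sum of predecessors on chain A = 13
EF(A3) = ES + duration = 13 + 6 = 19
Successor of A3 is M. ES(M) = max(sum(A), sum(B)) = max(19, 29) = 29
Free float = ES(successor) - EF(current) = 29 - 19 = 10

10


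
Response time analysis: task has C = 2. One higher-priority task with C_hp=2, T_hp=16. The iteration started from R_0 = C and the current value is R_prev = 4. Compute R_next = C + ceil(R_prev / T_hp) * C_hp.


R_next = C + ceil(R_prev / T_hp) * C_hp
ceil(4 / 16) = ceil(0.25) = 1
Interference = 1 * 2 = 2
R_next = 2 + 2 = 4
R_next = R_prev, so the iteration has converged (response time = 4).

4


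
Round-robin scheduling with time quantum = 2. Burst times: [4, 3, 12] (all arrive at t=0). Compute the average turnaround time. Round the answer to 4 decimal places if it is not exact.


Time quantum = 2
Execution trace:
  J1 runs 2 units, time = 2
  J2 runs 2 units, time = 4
  J3 runs 2 units, time = 6
  J1 runs 2 units, time = 8
  J2 runs 1 units, time = 9
  J3 runs 2 units, time = 11
  J3 runs 2 units, time = 13
  J3 runs 2 units, time = 15
  J3 runs 2 units, time = 17
  J3 runs 2 units, time = 19
Finish times: [8, 9, 19]
Average turnaround = 36/3 = 12.0

12.0


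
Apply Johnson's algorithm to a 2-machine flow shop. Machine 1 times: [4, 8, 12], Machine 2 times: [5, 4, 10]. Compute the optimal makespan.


Apply Johnson's rule:
  Group 1 (a <= b): [(1, 4, 5)]
  Group 2 (a > b): [(3, 12, 10), (2, 8, 4)]
Optimal job order: [1, 3, 2]
Schedule:
  Job 1: M1 done at 4, M2 done at 9
  Job 3: M1 done at 16, M2 done at 26
  Job 2: M1 done at 24, M2 done at 30
Makespan = 30

30


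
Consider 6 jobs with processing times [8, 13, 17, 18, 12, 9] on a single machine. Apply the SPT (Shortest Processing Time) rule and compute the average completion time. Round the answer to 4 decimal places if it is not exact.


Sort jobs by processing time (SPT order): [8, 9, 12, 13, 17, 18]
Compute completion times sequentially:
  Job 1: processing = 8, completes at 8
  Job 2: processing = 9, completes at 17
  Job 3: processing = 12, completes at 29
  Job 4: processing = 13, completes at 42
  Job 5: processing = 17, completes at 59
  Job 6: processing = 18, completes at 77
Sum of completion times = 232
Average completion time = 232/6 = 38.6667

38.6667


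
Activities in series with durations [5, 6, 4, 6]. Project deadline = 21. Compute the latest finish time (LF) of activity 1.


LF(activity 1) = deadline - sum of successor durations
Successors: activities 2 through 4 with durations [6, 4, 6]
Sum of successor durations = 16
LF = 21 - 16 = 5

5


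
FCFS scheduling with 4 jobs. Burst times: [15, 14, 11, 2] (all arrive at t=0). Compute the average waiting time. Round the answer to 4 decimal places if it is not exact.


FCFS order (as given): [15, 14, 11, 2]
Waiting times:
  Job 1: wait = 0
  Job 2: wait = 15
  Job 3: wait = 29
  Job 4: wait = 40
Sum of waiting times = 84
Average waiting time = 84/4 = 21.0

21.0


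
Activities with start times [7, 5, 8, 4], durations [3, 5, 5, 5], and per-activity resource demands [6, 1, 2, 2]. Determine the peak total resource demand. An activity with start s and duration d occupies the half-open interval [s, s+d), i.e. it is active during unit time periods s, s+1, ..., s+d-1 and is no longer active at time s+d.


Each activity i is active on [start_i, start_i + duration_i).
Compute total resource usage per time slot:
  t=0: active resources = [], total = 0
  t=1: active resources = [], total = 0
  t=2: active resources = [], total = 0
  t=3: active resources = [], total = 0
  t=4: active resources = [2], total = 2
  t=5: active resources = [1, 2], total = 3
  t=6: active resources = [1, 2], total = 3
  t=7: active resources = [6, 1, 2], total = 9
  t=8: active resources = [6, 1, 2, 2], total = 11
  t=9: active resources = [6, 1, 2], total = 9
  t=10: active resources = [2], total = 2
  t=11: active resources = [2], total = 2
  t=12: active resources = [2], total = 2
Peak resource demand = 11

11


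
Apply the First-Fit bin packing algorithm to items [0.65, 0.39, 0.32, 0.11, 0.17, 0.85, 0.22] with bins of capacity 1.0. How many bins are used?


Place items sequentially using First-Fit:
  Item 0.65 -> new Bin 1
  Item 0.39 -> new Bin 2
  Item 0.32 -> Bin 1 (now 0.97)
  Item 0.11 -> Bin 2 (now 0.5)
  Item 0.17 -> Bin 2 (now 0.67)
  Item 0.85 -> new Bin 3
  Item 0.22 -> Bin 2 (now 0.89)
Total bins used = 3

3


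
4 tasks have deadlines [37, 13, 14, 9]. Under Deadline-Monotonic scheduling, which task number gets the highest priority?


Sort tasks by relative deadline (ascending):
  Task 4: deadline = 9
  Task 2: deadline = 13
  Task 3: deadline = 14
  Task 1: deadline = 37
Priority order (highest first): [4, 2, 3, 1]
Highest priority task = 4

4


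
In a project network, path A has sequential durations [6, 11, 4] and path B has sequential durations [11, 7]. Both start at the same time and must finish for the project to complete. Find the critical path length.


Path A total = 6 + 11 + 4 = 21
Path B total = 11 + 7 = 18
Critical path = longest path = max(21, 18) = 21

21


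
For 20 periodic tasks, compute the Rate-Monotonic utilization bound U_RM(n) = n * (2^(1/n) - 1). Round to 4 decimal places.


Compute 2^(1/20) = 1.0352649238
Subtract 1: 1.0352649238 - 1 = 0.0352649238
Multiply by n: 20 * 0.0352649238 = 0.7052984760
Round to 4 dp: 0.7053

0.7053


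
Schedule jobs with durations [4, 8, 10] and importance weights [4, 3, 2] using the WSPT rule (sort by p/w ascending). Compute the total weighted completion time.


Compute p/w ratios and sort ascending (WSPT): [(4, 4), (8, 3), (10, 2)]
Compute weighted completion times:
  Job (p=4,w=4): C=4, w*C=4*4=16
  Job (p=8,w=3): C=12, w*C=3*12=36
  Job (p=10,w=2): C=22, w*C=2*22=44
Total weighted completion time = 96

96


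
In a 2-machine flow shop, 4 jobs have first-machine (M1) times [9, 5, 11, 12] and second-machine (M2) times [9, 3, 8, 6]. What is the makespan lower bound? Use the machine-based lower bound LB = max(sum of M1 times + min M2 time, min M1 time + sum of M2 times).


LB1 = sum(M1 times) + min(M2 times) = 37 + 3 = 40
LB2 = min(M1 times) + sum(M2 times) = 5 + 26 = 31
Lower bound = max(LB1, LB2) = max(40, 31) = 40

40


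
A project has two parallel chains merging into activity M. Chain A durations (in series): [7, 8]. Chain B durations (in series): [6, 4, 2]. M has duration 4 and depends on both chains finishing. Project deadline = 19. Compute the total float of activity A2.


Forward pass: ES(A2) = sum of predecessors on chain A = 7
EF = ES + duration = 7 + 8 = 15
Backward pass: LF(M) = deadline = 19; LS(M) = 19 - 4 = 15
LF(A2) = LS(M) - sum(successors on chain A) = 15 - 0 = 15
LS = LF - duration = 15 - 8 = 7
Total float = LS - ES = 7 - 7 = 0

0


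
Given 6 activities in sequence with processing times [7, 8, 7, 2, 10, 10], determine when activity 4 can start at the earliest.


Activity 4 starts after activities 1 through 3 complete.
Predecessor durations: [7, 8, 7]
ES = 7 + 8 + 7 = 22

22


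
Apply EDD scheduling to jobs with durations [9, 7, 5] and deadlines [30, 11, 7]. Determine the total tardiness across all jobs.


Sort by due date (EDD order): [(5, 7), (7, 11), (9, 30)]
Compute completion times and tardiness:
  Job 1: p=5, d=7, C=5, tardiness=max(0,5-7)=0
  Job 2: p=7, d=11, C=12, tardiness=max(0,12-11)=1
  Job 3: p=9, d=30, C=21, tardiness=max(0,21-30)=0
Total tardiness = 1

1


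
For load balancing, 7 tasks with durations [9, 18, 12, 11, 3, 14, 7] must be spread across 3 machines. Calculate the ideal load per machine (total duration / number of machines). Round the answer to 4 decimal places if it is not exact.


Total processing time = 9 + 18 + 12 + 11 + 3 + 14 + 7 = 74
Number of machines = 3
Ideal balanced load = 74 / 3 = 24.6667

24.6667


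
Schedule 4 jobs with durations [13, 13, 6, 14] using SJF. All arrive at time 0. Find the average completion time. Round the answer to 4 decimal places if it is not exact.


SJF order (ascending): [6, 13, 13, 14]
Completion times:
  Job 1: burst=6, C=6
  Job 2: burst=13, C=19
  Job 3: burst=13, C=32
  Job 4: burst=14, C=46
Average completion = 103/4 = 25.75

25.75


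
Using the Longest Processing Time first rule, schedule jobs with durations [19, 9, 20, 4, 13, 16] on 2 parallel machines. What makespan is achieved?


Sort jobs in decreasing order (LPT): [20, 19, 16, 13, 9, 4]
Assign each job to the least loaded machine:
  Machine 1: jobs [20, 13, 9], load = 42
  Machine 2: jobs [19, 16, 4], load = 39
Makespan = max load = 42

42


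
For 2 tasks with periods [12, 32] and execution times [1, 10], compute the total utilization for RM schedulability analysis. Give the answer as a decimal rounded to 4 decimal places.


Compute individual utilizations (exact fractions):
  Task 1: C/T = 1/12 (approx. 0.0833)
  Task 2: C/T = 10/32 = 5/16 (approx. 0.3125)
Total utilization U = 1/12 + 5/16 = 19/48
Rounded to 4 decimal places: U = 0.3958
RM (Liu & Layland) bound for 2 tasks = 0.828427; compare with U = 19/48 (approx. 0.395833)
U <= bound, so schedulable by RM sufficient condition.

0.3958


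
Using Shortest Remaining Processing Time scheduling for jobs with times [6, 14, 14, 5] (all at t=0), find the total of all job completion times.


Since all jobs arrive at t=0, SRPT equals SPT ordering.
SPT order: [5, 6, 14, 14]
Completion times:
  Job 1: p=5, C=5
  Job 2: p=6, C=11
  Job 3: p=14, C=25
  Job 4: p=14, C=39
Total completion time = 5 + 11 + 25 + 39 = 80

80


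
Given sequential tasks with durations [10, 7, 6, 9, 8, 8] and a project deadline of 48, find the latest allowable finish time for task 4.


LF(activity 4) = deadline - sum of successor durations
Successors: activities 5 through 6 with durations [8, 8]
Sum of successor durations = 16
LF = 48 - 16 = 32

32


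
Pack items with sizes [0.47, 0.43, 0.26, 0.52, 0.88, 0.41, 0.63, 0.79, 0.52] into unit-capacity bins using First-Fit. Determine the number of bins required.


Place items sequentially using First-Fit:
  Item 0.47 -> new Bin 1
  Item 0.43 -> Bin 1 (now 0.9)
  Item 0.26 -> new Bin 2
  Item 0.52 -> Bin 2 (now 0.78)
  Item 0.88 -> new Bin 3
  Item 0.41 -> new Bin 4
  Item 0.63 -> new Bin 5
  Item 0.79 -> new Bin 6
  Item 0.52 -> Bin 4 (now 0.93)
Total bins used = 6

6


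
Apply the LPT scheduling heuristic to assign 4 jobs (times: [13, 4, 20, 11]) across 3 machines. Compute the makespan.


Sort jobs in decreasing order (LPT): [20, 13, 11, 4]
Assign each job to the least loaded machine:
  Machine 1: jobs [20], load = 20
  Machine 2: jobs [13], load = 13
  Machine 3: jobs [11, 4], load = 15
Makespan = max load = 20

20


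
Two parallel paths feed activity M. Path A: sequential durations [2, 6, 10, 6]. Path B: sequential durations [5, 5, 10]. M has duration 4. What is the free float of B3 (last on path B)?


ES(B3) = sum of predecessors on chain B = 10
EF(B3) = ES + duration = 10 + 10 = 20
Successor of B3 is M. ES(M) = max(sum(A), sum(B)) = max(24, 20) = 24
Free float = ES(successor) - EF(current) = 24 - 20 = 4

4


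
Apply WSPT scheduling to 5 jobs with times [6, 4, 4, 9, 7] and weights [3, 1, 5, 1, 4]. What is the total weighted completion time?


Compute p/w ratios and sort ascending (WSPT): [(4, 5), (7, 4), (6, 3), (4, 1), (9, 1)]
Compute weighted completion times:
  Job (p=4,w=5): C=4, w*C=5*4=20
  Job (p=7,w=4): C=11, w*C=4*11=44
  Job (p=6,w=3): C=17, w*C=3*17=51
  Job (p=4,w=1): C=21, w*C=1*21=21
  Job (p=9,w=1): C=30, w*C=1*30=30
Total weighted completion time = 166

166


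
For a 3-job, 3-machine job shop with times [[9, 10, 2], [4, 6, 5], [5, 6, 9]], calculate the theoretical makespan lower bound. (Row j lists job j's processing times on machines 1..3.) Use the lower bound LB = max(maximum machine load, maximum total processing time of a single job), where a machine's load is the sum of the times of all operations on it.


Machine loads:
  Machine 1: 9 + 4 + 5 = 18
  Machine 2: 10 + 6 + 6 = 22
  Machine 3: 2 + 5 + 9 = 16
Max machine load = 22
Job totals:
  Job 1: 21
  Job 2: 15
  Job 3: 20
Max job total = 21
Lower bound = max(22, 21) = 22

22


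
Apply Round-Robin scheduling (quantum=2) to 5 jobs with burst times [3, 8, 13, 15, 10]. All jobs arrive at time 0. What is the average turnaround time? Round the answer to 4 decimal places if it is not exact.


Time quantum = 2
Execution trace:
  J1 runs 2 units, time = 2
  J2 runs 2 units, time = 4
  J3 runs 2 units, time = 6
  J4 runs 2 units, time = 8
  J5 runs 2 units, time = 10
  J1 runs 1 units, time = 11
  J2 runs 2 units, time = 13
  J3 runs 2 units, time = 15
  J4 runs 2 units, time = 17
  J5 runs 2 units, time = 19
  J2 runs 2 units, time = 21
  J3 runs 2 units, time = 23
  J4 runs 2 units, time = 25
  J5 runs 2 units, time = 27
  J2 runs 2 units, time = 29
  J3 runs 2 units, time = 31
  J4 runs 2 units, time = 33
  J5 runs 2 units, time = 35
  J3 runs 2 units, time = 37
  J4 runs 2 units, time = 39
  J5 runs 2 units, time = 41
  J3 runs 2 units, time = 43
  J4 runs 2 units, time = 45
  J3 runs 1 units, time = 46
  J4 runs 2 units, time = 48
  J4 runs 1 units, time = 49
Finish times: [11, 29, 46, 49, 41]
Average turnaround = 176/5 = 35.2

35.2


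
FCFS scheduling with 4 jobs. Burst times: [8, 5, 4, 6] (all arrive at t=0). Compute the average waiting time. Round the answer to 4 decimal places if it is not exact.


FCFS order (as given): [8, 5, 4, 6]
Waiting times:
  Job 1: wait = 0
  Job 2: wait = 8
  Job 3: wait = 13
  Job 4: wait = 17
Sum of waiting times = 38
Average waiting time = 38/4 = 9.5

9.5


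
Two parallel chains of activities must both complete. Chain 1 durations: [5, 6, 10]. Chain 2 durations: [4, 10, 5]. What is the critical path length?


Path A total = 5 + 6 + 10 = 21
Path B total = 4 + 10 + 5 = 19
Critical path = longest path = max(21, 19) = 21

21


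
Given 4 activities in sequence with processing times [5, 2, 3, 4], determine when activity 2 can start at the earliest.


Activity 2 starts after activities 1 through 1 complete.
Predecessor durations: [5]
ES = 5 = 5

5


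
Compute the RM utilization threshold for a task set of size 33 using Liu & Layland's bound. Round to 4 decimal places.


Compute 2^(1/33) = 1.0212266063
Subtract 1: 1.0212266063 - 1 = 0.0212266063
Multiply by n: 33 * 0.0212266063 = 0.7004780079
Round to 4 dp: 0.7005

0.7005


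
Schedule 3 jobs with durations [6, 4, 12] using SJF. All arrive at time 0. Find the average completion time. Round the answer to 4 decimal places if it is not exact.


SJF order (ascending): [4, 6, 12]
Completion times:
  Job 1: burst=4, C=4
  Job 2: burst=6, C=10
  Job 3: burst=12, C=22
Average completion = 36/3 = 12.0

12.0


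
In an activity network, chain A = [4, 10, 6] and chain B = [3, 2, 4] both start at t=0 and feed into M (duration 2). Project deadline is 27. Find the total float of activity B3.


Forward pass: ES(B3) = sum of predecessors on chain B = 5
EF = ES + duration = 5 + 4 = 9
Backward pass: LF(M) = deadline = 27; LS(M) = 27 - 2 = 25
LF(B3) = LS(M) - sum(successors on chain B) = 25 - 0 = 25
LS = LF - duration = 25 - 4 = 21
Total float = LS - ES = 21 - 5 = 16

16


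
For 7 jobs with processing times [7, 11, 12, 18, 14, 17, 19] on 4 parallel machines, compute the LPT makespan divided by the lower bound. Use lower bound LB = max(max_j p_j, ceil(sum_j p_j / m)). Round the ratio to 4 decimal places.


LPT order: [19, 18, 17, 14, 12, 11, 7]
Machine loads after assignment: [19, 25, 28, 26]
LPT makespan = 28
Lower bound = max(max_job, ceil(total/4)) = max(19, 25) = 25
Ratio = 28 / 25 = 1.12

1.12


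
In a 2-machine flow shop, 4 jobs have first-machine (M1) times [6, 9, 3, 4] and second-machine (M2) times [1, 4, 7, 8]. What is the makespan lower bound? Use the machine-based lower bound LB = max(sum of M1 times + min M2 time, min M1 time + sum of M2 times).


LB1 = sum(M1 times) + min(M2 times) = 22 + 1 = 23
LB2 = min(M1 times) + sum(M2 times) = 3 + 20 = 23
Lower bound = max(LB1, LB2) = max(23, 23) = 23

23


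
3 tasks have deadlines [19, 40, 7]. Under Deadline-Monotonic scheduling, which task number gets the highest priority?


Sort tasks by relative deadline (ascending):
  Task 3: deadline = 7
  Task 1: deadline = 19
  Task 2: deadline = 40
Priority order (highest first): [3, 1, 2]
Highest priority task = 3

3


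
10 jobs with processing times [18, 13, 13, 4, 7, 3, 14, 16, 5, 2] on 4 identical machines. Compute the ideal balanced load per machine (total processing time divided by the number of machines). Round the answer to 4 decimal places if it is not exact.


Total processing time = 18 + 13 + 13 + 4 + 7 + 3 + 14 + 16 + 5 + 2 = 95
Number of machines = 4
Ideal balanced load = 95 / 4 = 23.75

23.75


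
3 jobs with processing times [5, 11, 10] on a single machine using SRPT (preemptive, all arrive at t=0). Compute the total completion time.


Since all jobs arrive at t=0, SRPT equals SPT ordering.
SPT order: [5, 10, 11]
Completion times:
  Job 1: p=5, C=5
  Job 2: p=10, C=15
  Job 3: p=11, C=26
Total completion time = 5 + 15 + 26 = 46

46


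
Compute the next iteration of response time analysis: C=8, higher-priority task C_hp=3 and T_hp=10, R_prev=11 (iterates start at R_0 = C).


R_next = C + ceil(R_prev / T_hp) * C_hp
ceil(11 / 10) = ceil(1.1) = 2
Interference = 2 * 3 = 6
R_next = 8 + 6 = 14

14


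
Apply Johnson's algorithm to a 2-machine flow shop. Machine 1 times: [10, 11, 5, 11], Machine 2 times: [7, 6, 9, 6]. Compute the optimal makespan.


Apply Johnson's rule:
  Group 1 (a <= b): [(3, 5, 9)]
  Group 2 (a > b): [(1, 10, 7), (2, 11, 6), (4, 11, 6)]
Optimal job order: [3, 1, 2, 4]
Schedule:
  Job 3: M1 done at 5, M2 done at 14
  Job 1: M1 done at 15, M2 done at 22
  Job 2: M1 done at 26, M2 done at 32
  Job 4: M1 done at 37, M2 done at 43
Makespan = 43

43


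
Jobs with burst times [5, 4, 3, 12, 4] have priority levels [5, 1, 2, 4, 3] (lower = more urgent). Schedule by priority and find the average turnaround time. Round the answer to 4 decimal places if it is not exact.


Sort by priority (ascending = highest first):
Order: [(1, 4), (2, 3), (3, 4), (4, 12), (5, 5)]
Completion times:
  Priority 1, burst=4, C=4
  Priority 2, burst=3, C=7
  Priority 3, burst=4, C=11
  Priority 4, burst=12, C=23
  Priority 5, burst=5, C=28
Average turnaround = 73/5 = 14.6

14.6


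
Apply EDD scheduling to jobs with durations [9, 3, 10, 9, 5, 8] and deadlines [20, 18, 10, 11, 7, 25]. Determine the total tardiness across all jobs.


Sort by due date (EDD order): [(5, 7), (10, 10), (9, 11), (3, 18), (9, 20), (8, 25)]
Compute completion times and tardiness:
  Job 1: p=5, d=7, C=5, tardiness=max(0,5-7)=0
  Job 2: p=10, d=10, C=15, tardiness=max(0,15-10)=5
  Job 3: p=9, d=11, C=24, tardiness=max(0,24-11)=13
  Job 4: p=3, d=18, C=27, tardiness=max(0,27-18)=9
  Job 5: p=9, d=20, C=36, tardiness=max(0,36-20)=16
  Job 6: p=8, d=25, C=44, tardiness=max(0,44-25)=19
Total tardiness = 62

62


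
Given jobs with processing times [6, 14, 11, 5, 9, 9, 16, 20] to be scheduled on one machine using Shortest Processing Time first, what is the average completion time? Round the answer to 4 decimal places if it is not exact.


Sort jobs by processing time (SPT order): [5, 6, 9, 9, 11, 14, 16, 20]
Compute completion times sequentially:
  Job 1: processing = 5, completes at 5
  Job 2: processing = 6, completes at 11
  Job 3: processing = 9, completes at 20
  Job 4: processing = 9, completes at 29
  Job 5: processing = 11, completes at 40
  Job 6: processing = 14, completes at 54
  Job 7: processing = 16, completes at 70
  Job 8: processing = 20, completes at 90
Sum of completion times = 319
Average completion time = 319/8 = 39.875

39.875


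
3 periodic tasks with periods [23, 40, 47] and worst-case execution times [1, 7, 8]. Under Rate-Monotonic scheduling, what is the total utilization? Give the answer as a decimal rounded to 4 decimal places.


Compute individual utilizations (exact fractions):
  Task 1: C/T = 1/23 (approx. 0.0435)
  Task 2: C/T = 7/40 (approx. 0.175)
  Task 3: C/T = 8/47 (approx. 0.1702)
Total utilization U = 1/23 + 7/40 + 8/47 = 16807/43240
Rounded to 4 decimal places: U = 0.3887
RM (Liu & Layland) bound for 3 tasks = 0.779763; compare with U = 16807/43240 (approx. 0.388691)
U <= bound, so schedulable by RM sufficient condition.

0.3887


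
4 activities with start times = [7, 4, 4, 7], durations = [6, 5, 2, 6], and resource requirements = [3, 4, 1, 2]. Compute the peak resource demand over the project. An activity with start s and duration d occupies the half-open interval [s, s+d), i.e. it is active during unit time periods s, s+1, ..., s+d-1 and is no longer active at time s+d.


Each activity i is active on [start_i, start_i + duration_i).
Compute total resource usage per time slot:
  t=0: active resources = [], total = 0
  t=1: active resources = [], total = 0
  t=2: active resources = [], total = 0
  t=3: active resources = [], total = 0
  t=4: active resources = [4, 1], total = 5
  t=5: active resources = [4, 1], total = 5
  t=6: active resources = [4], total = 4
  t=7: active resources = [3, 4, 2], total = 9
  t=8: active resources = [3, 4, 2], total = 9
  t=9: active resources = [3, 2], total = 5
  t=10: active resources = [3, 2], total = 5
  t=11: active resources = [3, 2], total = 5
  t=12: active resources = [3, 2], total = 5
Peak resource demand = 9

9


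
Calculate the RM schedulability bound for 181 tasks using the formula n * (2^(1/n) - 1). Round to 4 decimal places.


Compute 2^(1/181) = 1.0038368845
Subtract 1: 1.0038368845 - 1 = 0.0038368845
Multiply by n: 181 * 0.0038368845 = 0.6944760945
Round to 4 dp: 0.6945

0.6945


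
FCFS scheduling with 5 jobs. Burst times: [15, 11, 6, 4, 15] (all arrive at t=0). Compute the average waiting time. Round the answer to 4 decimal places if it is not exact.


FCFS order (as given): [15, 11, 6, 4, 15]
Waiting times:
  Job 1: wait = 0
  Job 2: wait = 15
  Job 3: wait = 26
  Job 4: wait = 32
  Job 5: wait = 36
Sum of waiting times = 109
Average waiting time = 109/5 = 21.8

21.8


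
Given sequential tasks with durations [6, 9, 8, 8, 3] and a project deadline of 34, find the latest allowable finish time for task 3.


LF(activity 3) = deadline - sum of successor durations
Successors: activities 4 through 5 with durations [8, 3]
Sum of successor durations = 11
LF = 34 - 11 = 23

23


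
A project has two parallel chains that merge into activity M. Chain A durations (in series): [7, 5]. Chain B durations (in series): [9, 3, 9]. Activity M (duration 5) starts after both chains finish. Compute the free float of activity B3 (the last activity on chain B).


ES(B3) = sum of predecessors on chain B = 12
EF(B3) = ES + duration = 12 + 9 = 21
Successor of B3 is M. ES(M) = max(sum(A), sum(B)) = max(12, 21) = 21
Free float = ES(successor) - EF(current) = 21 - 21 = 0

0


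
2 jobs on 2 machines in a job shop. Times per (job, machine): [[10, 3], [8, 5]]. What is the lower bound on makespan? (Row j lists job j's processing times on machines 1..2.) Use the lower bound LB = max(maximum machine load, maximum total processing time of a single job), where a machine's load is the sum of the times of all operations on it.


Machine loads:
  Machine 1: 10 + 8 = 18
  Machine 2: 3 + 5 = 8
Max machine load = 18
Job totals:
  Job 1: 13
  Job 2: 13
Max job total = 13
Lower bound = max(18, 13) = 18

18


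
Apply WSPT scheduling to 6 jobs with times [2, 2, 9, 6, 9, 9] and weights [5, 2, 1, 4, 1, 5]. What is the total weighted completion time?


Compute p/w ratios and sort ascending (WSPT): [(2, 5), (2, 2), (6, 4), (9, 5), (9, 1), (9, 1)]
Compute weighted completion times:
  Job (p=2,w=5): C=2, w*C=5*2=10
  Job (p=2,w=2): C=4, w*C=2*4=8
  Job (p=6,w=4): C=10, w*C=4*10=40
  Job (p=9,w=5): C=19, w*C=5*19=95
  Job (p=9,w=1): C=28, w*C=1*28=28
  Job (p=9,w=1): C=37, w*C=1*37=37
Total weighted completion time = 218

218


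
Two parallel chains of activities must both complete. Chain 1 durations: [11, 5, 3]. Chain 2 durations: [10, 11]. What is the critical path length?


Path A total = 11 + 5 + 3 = 19
Path B total = 10 + 11 = 21
Critical path = longest path = max(19, 21) = 21

21


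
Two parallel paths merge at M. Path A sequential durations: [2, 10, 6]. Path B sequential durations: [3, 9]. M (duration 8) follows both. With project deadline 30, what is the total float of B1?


Forward pass: ES(B1) = sum of predecessors on chain B = 0
EF = ES + duration = 0 + 3 = 3
Backward pass: LF(M) = deadline = 30; LS(M) = 30 - 8 = 22
LF(B1) = LS(M) - sum(successors on chain B) = 22 - 9 = 13
LS = LF - duration = 13 - 3 = 10
Total float = LS - ES = 10 - 0 = 10

10


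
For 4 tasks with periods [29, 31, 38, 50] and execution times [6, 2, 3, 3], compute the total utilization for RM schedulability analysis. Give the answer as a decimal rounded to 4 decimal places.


Compute individual utilizations (exact fractions):
  Task 1: C/T = 6/29 (approx. 0.2069)
  Task 2: C/T = 2/31 (approx. 0.0645)
  Task 3: C/T = 3/38 (approx. 0.0789)
  Task 4: C/T = 3/50 (approx. 0.06)
Total utilization U = 6/29 + 2/31 + 3/38 + 3/50 = 175234/427025
Rounded to 4 decimal places: U = 0.4104
RM (Liu & Layland) bound for 4 tasks = 0.756828; compare with U = 175234/427025 (approx. 0.410360)
U <= bound, so schedulable by RM sufficient condition.

0.4104


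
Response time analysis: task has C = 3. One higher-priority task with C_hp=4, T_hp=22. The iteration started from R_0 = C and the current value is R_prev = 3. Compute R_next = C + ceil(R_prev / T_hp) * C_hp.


R_next = C + ceil(R_prev / T_hp) * C_hp
ceil(3 / 22) = ceil(0.1364) = 1
Interference = 1 * 4 = 4
R_next = 3 + 4 = 7

7


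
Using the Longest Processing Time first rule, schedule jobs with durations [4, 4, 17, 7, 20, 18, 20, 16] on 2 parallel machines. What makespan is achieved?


Sort jobs in decreasing order (LPT): [20, 20, 18, 17, 16, 7, 4, 4]
Assign each job to the least loaded machine:
  Machine 1: jobs [20, 18, 7, 4, 4], load = 53
  Machine 2: jobs [20, 17, 16], load = 53
Makespan = max load = 53

53


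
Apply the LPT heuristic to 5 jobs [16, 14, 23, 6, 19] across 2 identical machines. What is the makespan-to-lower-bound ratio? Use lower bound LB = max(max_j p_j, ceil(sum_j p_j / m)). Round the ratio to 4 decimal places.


LPT order: [23, 19, 16, 14, 6]
Machine loads after assignment: [37, 41]
LPT makespan = 41
Lower bound = max(max_job, ceil(total/2)) = max(23, 39) = 39
Ratio = 41 / 39 = 1.0513

1.0513


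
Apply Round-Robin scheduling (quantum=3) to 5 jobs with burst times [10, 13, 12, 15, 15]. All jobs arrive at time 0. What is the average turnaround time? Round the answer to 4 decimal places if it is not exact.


Time quantum = 3
Execution trace:
  J1 runs 3 units, time = 3
  J2 runs 3 units, time = 6
  J3 runs 3 units, time = 9
  J4 runs 3 units, time = 12
  J5 runs 3 units, time = 15
  J1 runs 3 units, time = 18
  J2 runs 3 units, time = 21
  J3 runs 3 units, time = 24
  J4 runs 3 units, time = 27
  J5 runs 3 units, time = 30
  J1 runs 3 units, time = 33
  J2 runs 3 units, time = 36
  J3 runs 3 units, time = 39
  J4 runs 3 units, time = 42
  J5 runs 3 units, time = 45
  J1 runs 1 units, time = 46
  J2 runs 3 units, time = 49
  J3 runs 3 units, time = 52
  J4 runs 3 units, time = 55
  J5 runs 3 units, time = 58
  J2 runs 1 units, time = 59
  J4 runs 3 units, time = 62
  J5 runs 3 units, time = 65
Finish times: [46, 59, 52, 62, 65]
Average turnaround = 284/5 = 56.8

56.8


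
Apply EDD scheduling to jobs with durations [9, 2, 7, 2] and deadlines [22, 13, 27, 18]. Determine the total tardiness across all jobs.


Sort by due date (EDD order): [(2, 13), (2, 18), (9, 22), (7, 27)]
Compute completion times and tardiness:
  Job 1: p=2, d=13, C=2, tardiness=max(0,2-13)=0
  Job 2: p=2, d=18, C=4, tardiness=max(0,4-18)=0
  Job 3: p=9, d=22, C=13, tardiness=max(0,13-22)=0
  Job 4: p=7, d=27, C=20, tardiness=max(0,20-27)=0
Total tardiness = 0

0


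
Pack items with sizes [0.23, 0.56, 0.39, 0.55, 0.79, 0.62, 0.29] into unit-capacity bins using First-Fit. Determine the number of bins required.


Place items sequentially using First-Fit:
  Item 0.23 -> new Bin 1
  Item 0.56 -> Bin 1 (now 0.79)
  Item 0.39 -> new Bin 2
  Item 0.55 -> Bin 2 (now 0.94)
  Item 0.79 -> new Bin 3
  Item 0.62 -> new Bin 4
  Item 0.29 -> Bin 4 (now 0.91)
Total bins used = 4

4


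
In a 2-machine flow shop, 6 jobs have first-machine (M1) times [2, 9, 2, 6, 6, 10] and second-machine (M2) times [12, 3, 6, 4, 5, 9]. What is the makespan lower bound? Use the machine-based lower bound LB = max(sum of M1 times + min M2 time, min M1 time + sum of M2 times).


LB1 = sum(M1 times) + min(M2 times) = 35 + 3 = 38
LB2 = min(M1 times) + sum(M2 times) = 2 + 39 = 41
Lower bound = max(LB1, LB2) = max(38, 41) = 41

41


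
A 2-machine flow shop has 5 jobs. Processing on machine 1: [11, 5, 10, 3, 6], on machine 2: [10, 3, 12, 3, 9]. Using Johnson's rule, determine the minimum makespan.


Apply Johnson's rule:
  Group 1 (a <= b): [(4, 3, 3), (5, 6, 9), (3, 10, 12)]
  Group 2 (a > b): [(1, 11, 10), (2, 5, 3)]
Optimal job order: [4, 5, 3, 1, 2]
Schedule:
  Job 4: M1 done at 3, M2 done at 6
  Job 5: M1 done at 9, M2 done at 18
  Job 3: M1 done at 19, M2 done at 31
  Job 1: M1 done at 30, M2 done at 41
  Job 2: M1 done at 35, M2 done at 44
Makespan = 44

44


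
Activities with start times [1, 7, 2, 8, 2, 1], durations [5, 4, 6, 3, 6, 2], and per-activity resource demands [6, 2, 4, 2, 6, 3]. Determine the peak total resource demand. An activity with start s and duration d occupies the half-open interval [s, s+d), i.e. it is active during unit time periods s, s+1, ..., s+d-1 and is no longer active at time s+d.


Each activity i is active on [start_i, start_i + duration_i).
Compute total resource usage per time slot:
  t=0: active resources = [], total = 0
  t=1: active resources = [6, 3], total = 9
  t=2: active resources = [6, 4, 6, 3], total = 19
  t=3: active resources = [6, 4, 6], total = 16
  t=4: active resources = [6, 4, 6], total = 16
  t=5: active resources = [6, 4, 6], total = 16
  t=6: active resources = [4, 6], total = 10
  t=7: active resources = [2, 4, 6], total = 12
  t=8: active resources = [2, 2], total = 4
  t=9: active resources = [2, 2], total = 4
  t=10: active resources = [2, 2], total = 4
Peak resource demand = 19

19


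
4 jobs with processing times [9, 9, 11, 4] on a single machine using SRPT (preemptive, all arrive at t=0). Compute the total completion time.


Since all jobs arrive at t=0, SRPT equals SPT ordering.
SPT order: [4, 9, 9, 11]
Completion times:
  Job 1: p=4, C=4
  Job 2: p=9, C=13
  Job 3: p=9, C=22
  Job 4: p=11, C=33
Total completion time = 4 + 13 + 22 + 33 = 72

72


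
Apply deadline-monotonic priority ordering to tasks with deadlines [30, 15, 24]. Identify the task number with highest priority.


Sort tasks by relative deadline (ascending):
  Task 2: deadline = 15
  Task 3: deadline = 24
  Task 1: deadline = 30
Priority order (highest first): [2, 3, 1]
Highest priority task = 2

2


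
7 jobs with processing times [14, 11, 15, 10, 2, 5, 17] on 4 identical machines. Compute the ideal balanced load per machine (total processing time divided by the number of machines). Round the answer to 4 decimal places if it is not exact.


Total processing time = 14 + 11 + 15 + 10 + 2 + 5 + 17 = 74
Number of machines = 4
Ideal balanced load = 74 / 4 = 18.5

18.5


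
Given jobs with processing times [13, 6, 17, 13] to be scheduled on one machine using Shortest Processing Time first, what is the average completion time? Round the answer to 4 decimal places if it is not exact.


Sort jobs by processing time (SPT order): [6, 13, 13, 17]
Compute completion times sequentially:
  Job 1: processing = 6, completes at 6
  Job 2: processing = 13, completes at 19
  Job 3: processing = 13, completes at 32
  Job 4: processing = 17, completes at 49
Sum of completion times = 106
Average completion time = 106/4 = 26.5

26.5


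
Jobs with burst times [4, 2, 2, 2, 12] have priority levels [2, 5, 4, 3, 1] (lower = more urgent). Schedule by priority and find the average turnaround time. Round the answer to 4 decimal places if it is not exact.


Sort by priority (ascending = highest first):
Order: [(1, 12), (2, 4), (3, 2), (4, 2), (5, 2)]
Completion times:
  Priority 1, burst=12, C=12
  Priority 2, burst=4, C=16
  Priority 3, burst=2, C=18
  Priority 4, burst=2, C=20
  Priority 5, burst=2, C=22
Average turnaround = 88/5 = 17.6

17.6


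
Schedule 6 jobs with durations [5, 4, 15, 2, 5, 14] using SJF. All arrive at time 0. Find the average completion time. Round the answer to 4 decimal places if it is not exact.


SJF order (ascending): [2, 4, 5, 5, 14, 15]
Completion times:
  Job 1: burst=2, C=2
  Job 2: burst=4, C=6
  Job 3: burst=5, C=11
  Job 4: burst=5, C=16
  Job 5: burst=14, C=30
  Job 6: burst=15, C=45
Average completion = 110/6 = 18.3333

18.3333


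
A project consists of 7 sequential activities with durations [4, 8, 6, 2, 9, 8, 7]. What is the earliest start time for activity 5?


Activity 5 starts after activities 1 through 4 complete.
Predecessor durations: [4, 8, 6, 2]
ES = 4 + 8 + 6 + 2 = 20

20


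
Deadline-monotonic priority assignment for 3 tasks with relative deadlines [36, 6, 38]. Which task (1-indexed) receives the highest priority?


Sort tasks by relative deadline (ascending):
  Task 2: deadline = 6
  Task 1: deadline = 36
  Task 3: deadline = 38
Priority order (highest first): [2, 1, 3]
Highest priority task = 2

2


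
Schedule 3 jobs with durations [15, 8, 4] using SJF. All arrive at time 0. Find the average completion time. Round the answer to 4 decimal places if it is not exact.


SJF order (ascending): [4, 8, 15]
Completion times:
  Job 1: burst=4, C=4
  Job 2: burst=8, C=12
  Job 3: burst=15, C=27
Average completion = 43/3 = 14.3333

14.3333


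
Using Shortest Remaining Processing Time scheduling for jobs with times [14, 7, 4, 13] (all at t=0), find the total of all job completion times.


Since all jobs arrive at t=0, SRPT equals SPT ordering.
SPT order: [4, 7, 13, 14]
Completion times:
  Job 1: p=4, C=4
  Job 2: p=7, C=11
  Job 3: p=13, C=24
  Job 4: p=14, C=38
Total completion time = 4 + 11 + 24 + 38 = 77

77


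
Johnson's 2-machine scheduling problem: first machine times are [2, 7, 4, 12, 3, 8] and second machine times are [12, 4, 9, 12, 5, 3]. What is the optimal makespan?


Apply Johnson's rule:
  Group 1 (a <= b): [(1, 2, 12), (5, 3, 5), (3, 4, 9), (4, 12, 12)]
  Group 2 (a > b): [(2, 7, 4), (6, 8, 3)]
Optimal job order: [1, 5, 3, 4, 2, 6]
Schedule:
  Job 1: M1 done at 2, M2 done at 14
  Job 5: M1 done at 5, M2 done at 19
  Job 3: M1 done at 9, M2 done at 28
  Job 4: M1 done at 21, M2 done at 40
  Job 2: M1 done at 28, M2 done at 44
  Job 6: M1 done at 36, M2 done at 47
Makespan = 47

47


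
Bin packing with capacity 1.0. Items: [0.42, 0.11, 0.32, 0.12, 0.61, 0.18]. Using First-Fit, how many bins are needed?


Place items sequentially using First-Fit:
  Item 0.42 -> new Bin 1
  Item 0.11 -> Bin 1 (now 0.53)
  Item 0.32 -> Bin 1 (now 0.85)
  Item 0.12 -> Bin 1 (now 0.97)
  Item 0.61 -> new Bin 2
  Item 0.18 -> Bin 2 (now 0.79)
Total bins used = 2

2


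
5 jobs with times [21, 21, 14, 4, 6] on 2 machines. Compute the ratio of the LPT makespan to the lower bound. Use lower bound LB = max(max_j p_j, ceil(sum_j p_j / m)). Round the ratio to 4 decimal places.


LPT order: [21, 21, 14, 6, 4]
Machine loads after assignment: [35, 31]
LPT makespan = 35
Lower bound = max(max_job, ceil(total/2)) = max(21, 33) = 33
Ratio = 35 / 33 = 1.0606

1.0606


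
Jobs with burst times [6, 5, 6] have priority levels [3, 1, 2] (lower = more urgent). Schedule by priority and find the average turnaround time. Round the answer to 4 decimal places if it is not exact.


Sort by priority (ascending = highest first):
Order: [(1, 5), (2, 6), (3, 6)]
Completion times:
  Priority 1, burst=5, C=5
  Priority 2, burst=6, C=11
  Priority 3, burst=6, C=17
Average turnaround = 33/3 = 11.0

11.0


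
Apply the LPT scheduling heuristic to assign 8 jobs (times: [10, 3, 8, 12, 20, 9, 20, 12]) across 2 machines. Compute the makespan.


Sort jobs in decreasing order (LPT): [20, 20, 12, 12, 10, 9, 8, 3]
Assign each job to the least loaded machine:
  Machine 1: jobs [20, 12, 10, 3], load = 45
  Machine 2: jobs [20, 12, 9, 8], load = 49
Makespan = max load = 49

49


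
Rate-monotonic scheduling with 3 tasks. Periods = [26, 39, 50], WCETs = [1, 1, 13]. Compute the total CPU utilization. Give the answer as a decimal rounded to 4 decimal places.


Compute individual utilizations (exact fractions):
  Task 1: C/T = 1/26 (approx. 0.0385)
  Task 2: C/T = 1/39 (approx. 0.0256)
  Task 3: C/T = 13/50 (approx. 0.26)
Total utilization U = 1/26 + 1/39 + 13/50 = 316/975
Rounded to 4 decimal places: U = 0.3241
RM (Liu & Layland) bound for 3 tasks = 0.779763; compare with U = 316/975 (approx. 0.324103)
U <= bound, so schedulable by RM sufficient condition.

0.3241


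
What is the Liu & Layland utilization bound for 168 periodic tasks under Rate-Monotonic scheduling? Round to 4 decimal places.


Compute 2^(1/168) = 1.0041343992
Subtract 1: 1.0041343992 - 1 = 0.0041343992
Multiply by n: 168 * 0.0041343992 = 0.6945790656
Round to 4 dp: 0.6946

0.6946


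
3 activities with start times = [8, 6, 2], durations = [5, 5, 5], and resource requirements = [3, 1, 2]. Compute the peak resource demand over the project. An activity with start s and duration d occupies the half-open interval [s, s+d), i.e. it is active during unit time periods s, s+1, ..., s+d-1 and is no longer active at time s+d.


Each activity i is active on [start_i, start_i + duration_i).
Compute total resource usage per time slot:
  t=0: active resources = [], total = 0
  t=1: active resources = [], total = 0
  t=2: active resources = [2], total = 2
  t=3: active resources = [2], total = 2
  t=4: active resources = [2], total = 2
  t=5: active resources = [2], total = 2
  t=6: active resources = [1, 2], total = 3
  t=7: active resources = [1], total = 1
  t=8: active resources = [3, 1], total = 4
  t=9: active resources = [3, 1], total = 4
  t=10: active resources = [3, 1], total = 4
  t=11: active resources = [3], total = 3
  t=12: active resources = [3], total = 3
Peak resource demand = 4

4
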